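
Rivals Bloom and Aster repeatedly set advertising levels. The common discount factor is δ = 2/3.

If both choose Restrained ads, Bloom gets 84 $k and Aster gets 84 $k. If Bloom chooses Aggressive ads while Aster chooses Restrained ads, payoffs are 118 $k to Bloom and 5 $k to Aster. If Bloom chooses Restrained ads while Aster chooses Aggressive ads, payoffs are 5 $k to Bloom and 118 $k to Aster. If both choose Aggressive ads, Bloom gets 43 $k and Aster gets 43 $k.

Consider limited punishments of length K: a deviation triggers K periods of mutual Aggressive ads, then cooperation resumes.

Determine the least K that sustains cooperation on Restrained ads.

No profitable deviation requires (84−43)(δ+…+δ^K) ≥ 118−84, i.e. δ+…+δ^K ≥ 34/41 ≈ 0.8293.
With δ = 2/3, the partial sums are K=1: 0.6667, K=2: 1.1111.
K = 2 is the first length at which the sum reaches 0.8293.

2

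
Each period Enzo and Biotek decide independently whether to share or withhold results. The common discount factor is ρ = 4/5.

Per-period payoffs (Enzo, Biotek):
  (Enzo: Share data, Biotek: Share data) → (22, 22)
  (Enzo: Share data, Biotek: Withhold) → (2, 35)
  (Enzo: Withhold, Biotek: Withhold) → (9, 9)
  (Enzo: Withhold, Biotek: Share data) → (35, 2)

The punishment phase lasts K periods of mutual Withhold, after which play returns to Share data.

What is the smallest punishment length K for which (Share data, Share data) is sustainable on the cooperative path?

Need Σ_{k=1}^{K} ρ^k ≥ (35−22)/(22−9) = 1.0000 at ρ = 4/5.
At K = 1 the sum is 0.8000 < 1.0000; at K = 2 it is 1.4400 ≥ 1.0000.
So the minimum punishment length is K = 2.

2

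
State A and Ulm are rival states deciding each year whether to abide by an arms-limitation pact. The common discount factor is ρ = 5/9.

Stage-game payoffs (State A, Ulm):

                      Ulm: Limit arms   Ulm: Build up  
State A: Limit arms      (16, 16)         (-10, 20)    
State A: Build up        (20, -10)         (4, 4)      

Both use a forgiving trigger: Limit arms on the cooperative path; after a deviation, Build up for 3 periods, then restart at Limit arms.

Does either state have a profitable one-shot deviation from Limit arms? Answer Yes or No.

No

A one-shot deviation gives 20 now, then 4 for 3 periods, then back to 16.
Gain from deviating: (20−16) today; loss: (16−4) in each of the next 3 periods.
No-deviation condition: (16−4)(ρ+…+ρ^3) ≥ 20−16, i.e. ρ+…+ρ^3 ≥ 1/3.
At ρ = 5/9: ρ+…+ρ^3 = 1.0357 ≥ 0.3333.
So cooperation is sustainable.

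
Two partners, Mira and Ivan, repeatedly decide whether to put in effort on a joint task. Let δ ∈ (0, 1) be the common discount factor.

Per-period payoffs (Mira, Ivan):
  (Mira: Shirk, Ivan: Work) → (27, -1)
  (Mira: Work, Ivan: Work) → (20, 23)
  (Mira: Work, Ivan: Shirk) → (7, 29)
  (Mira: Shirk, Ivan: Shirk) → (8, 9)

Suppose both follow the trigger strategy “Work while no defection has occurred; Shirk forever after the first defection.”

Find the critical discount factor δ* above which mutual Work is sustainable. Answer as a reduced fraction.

7/19

Mira: cooperation gives 20 each period; deviation gives 27 once then 8 forever.
  20/(1−δ) ≥ 27 + 8δ/(1−δ) ⇒ δ ≥ 7/19.
Ivan: cooperation gives 23 each period; deviation gives 29 once then 9 forever.
  δ ≥ 6/20 = 3/10.
Both must hold, so the binding constraint is Mira's: δ ≥ 7/19.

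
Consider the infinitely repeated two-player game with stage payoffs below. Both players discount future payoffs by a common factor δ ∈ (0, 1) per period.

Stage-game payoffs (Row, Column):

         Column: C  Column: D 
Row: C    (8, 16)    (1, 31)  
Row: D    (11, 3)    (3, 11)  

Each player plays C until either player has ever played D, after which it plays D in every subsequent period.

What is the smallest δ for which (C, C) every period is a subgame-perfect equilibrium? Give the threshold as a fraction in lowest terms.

3/4

Row: cooperation gives 8 each period; deviation gives 11 once then 3 forever.
  8/(1−δ) ≥ 11 + 3δ/(1−δ) ⇒ δ ≥ 3/8.
Column: cooperation gives 16 each period; deviation gives 31 once then 11 forever.
  δ ≥ 15/20 = 3/4.
Both must hold, so the binding constraint is Column's: δ ≥ 3/4.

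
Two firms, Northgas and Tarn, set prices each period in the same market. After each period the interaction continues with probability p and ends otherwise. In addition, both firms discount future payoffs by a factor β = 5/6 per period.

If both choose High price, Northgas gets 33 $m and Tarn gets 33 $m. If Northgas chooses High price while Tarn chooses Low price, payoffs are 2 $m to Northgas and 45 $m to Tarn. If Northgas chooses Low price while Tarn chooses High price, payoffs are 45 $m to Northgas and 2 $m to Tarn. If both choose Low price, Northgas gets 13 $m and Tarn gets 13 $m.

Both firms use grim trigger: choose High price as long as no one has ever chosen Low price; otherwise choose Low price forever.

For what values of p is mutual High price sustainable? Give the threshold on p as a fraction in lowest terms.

Expected continuation weight on next period's payoff is β·p = 5/6·p, which plays the role of the discount factor.
Cooperation requires 5/6·p ≥ (45−33)/(45−13) = 3/8, hence p ≥ 9/20.

9/20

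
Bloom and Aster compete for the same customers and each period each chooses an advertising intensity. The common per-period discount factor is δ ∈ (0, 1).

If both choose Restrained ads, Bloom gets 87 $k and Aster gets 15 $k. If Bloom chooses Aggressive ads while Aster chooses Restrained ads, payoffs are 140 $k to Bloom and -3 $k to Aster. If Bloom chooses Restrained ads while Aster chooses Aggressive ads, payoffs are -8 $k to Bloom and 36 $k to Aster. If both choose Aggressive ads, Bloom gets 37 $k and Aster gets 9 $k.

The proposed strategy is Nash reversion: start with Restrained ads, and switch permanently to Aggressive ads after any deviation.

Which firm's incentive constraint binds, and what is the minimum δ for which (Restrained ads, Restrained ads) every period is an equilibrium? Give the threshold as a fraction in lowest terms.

Bloom's threshold: (140−87)/(140−37) = 53/103.
Aster's threshold: (36−15)/(36−9) = 7/9.
53/103 < 7/9, so Aster binds and δ* = 7/9.

Aster; δ ≥ 7/9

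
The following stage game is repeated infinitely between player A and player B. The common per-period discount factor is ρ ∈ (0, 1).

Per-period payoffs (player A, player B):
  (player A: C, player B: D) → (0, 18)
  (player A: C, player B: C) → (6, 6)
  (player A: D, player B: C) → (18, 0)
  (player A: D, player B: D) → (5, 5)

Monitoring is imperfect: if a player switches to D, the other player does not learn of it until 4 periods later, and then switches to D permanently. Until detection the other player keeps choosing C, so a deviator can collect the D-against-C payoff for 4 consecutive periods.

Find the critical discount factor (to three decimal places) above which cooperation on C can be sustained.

A deviator earns 18 for 4 periods, then 5 forever; cooperating earns 6 forever. Multiplying the IC by (1−ρ):
6 ≥ 18(1−ρ^4) + 5ρ^4, so 13·ρ^4 ≥ 12 and ρ^4 ≥ 12/13.
ρ ≥ (12/13)^(1/4) ≈ 0.980.

0.980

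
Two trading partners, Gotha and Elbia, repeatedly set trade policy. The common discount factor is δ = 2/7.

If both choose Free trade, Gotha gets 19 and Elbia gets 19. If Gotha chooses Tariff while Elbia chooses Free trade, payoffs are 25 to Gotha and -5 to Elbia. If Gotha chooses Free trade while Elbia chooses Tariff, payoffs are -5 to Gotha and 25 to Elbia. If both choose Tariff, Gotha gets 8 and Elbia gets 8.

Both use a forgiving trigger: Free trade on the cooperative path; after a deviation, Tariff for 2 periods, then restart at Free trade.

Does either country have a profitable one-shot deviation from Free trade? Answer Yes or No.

A one-shot deviation gives 25 now, then 8 for 2 periods, then back to 19.
Gain from deviating: (25−19) today; loss: (19−8) in each of the next 2 periods.
No-deviation condition: (19−8)(δ+…+δ^2) ≥ 25−19, i.e. δ+…+δ^2 ≥ 6/11.
At δ = 2/7: δ+…+δ^2 = 0.3673 < 0.5455.
So cooperation is not sustainable.

Yes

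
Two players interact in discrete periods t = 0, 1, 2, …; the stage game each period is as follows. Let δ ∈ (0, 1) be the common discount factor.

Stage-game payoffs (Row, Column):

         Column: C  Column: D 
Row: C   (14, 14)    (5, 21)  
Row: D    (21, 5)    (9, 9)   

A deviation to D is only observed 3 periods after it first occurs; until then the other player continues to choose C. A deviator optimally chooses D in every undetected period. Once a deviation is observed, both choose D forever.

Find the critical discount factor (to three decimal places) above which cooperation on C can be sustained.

The best deviation is to choose D for all 3 undetected periods, earning 21 each, then 9 forever once detected.
Deviation value: 21(1−δ^3)/(1−δ) + 9δ^3/(1−δ); cooperation value: 14/(1−δ).
IC: 14 ≥ 21(1−δ^3) + 9δ^3 = 21 − 12δ^3.
So δ^3 ≥ 7/12, giving δ ≥ (7/12)^(1/3) ≈ 0.836.

0.836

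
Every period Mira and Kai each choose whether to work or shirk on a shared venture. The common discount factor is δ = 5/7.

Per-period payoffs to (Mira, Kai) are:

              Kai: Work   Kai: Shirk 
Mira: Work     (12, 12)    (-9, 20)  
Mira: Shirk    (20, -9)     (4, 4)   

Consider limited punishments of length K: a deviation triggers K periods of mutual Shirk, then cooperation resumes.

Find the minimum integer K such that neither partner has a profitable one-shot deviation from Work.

2

No profitable deviation requires (12−4)(δ+…+δ^K) ≥ 20−12, i.e. δ+…+δ^K ≥ 1 ≈ 1.0000.
With δ = 5/7, the partial sums are K=1: 0.7143, K=2: 1.2245.
K = 2 is the first length at which the sum reaches 1.0000.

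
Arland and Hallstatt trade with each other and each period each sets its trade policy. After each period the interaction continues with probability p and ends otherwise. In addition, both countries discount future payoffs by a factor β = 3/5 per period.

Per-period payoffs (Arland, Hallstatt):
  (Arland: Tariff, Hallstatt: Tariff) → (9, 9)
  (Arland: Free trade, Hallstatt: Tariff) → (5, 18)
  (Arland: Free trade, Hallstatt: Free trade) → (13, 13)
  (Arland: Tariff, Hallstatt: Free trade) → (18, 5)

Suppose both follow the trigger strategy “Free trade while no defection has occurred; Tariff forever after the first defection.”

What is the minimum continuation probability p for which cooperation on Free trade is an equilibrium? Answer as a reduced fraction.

Expected continuation weight on next period's payoff is β·p = 3/5·p, which plays the role of the discount factor.
Cooperation requires 3/5·p ≥ (18−13)/(18−9) = 5/9, hence p ≥ 25/27.

25/27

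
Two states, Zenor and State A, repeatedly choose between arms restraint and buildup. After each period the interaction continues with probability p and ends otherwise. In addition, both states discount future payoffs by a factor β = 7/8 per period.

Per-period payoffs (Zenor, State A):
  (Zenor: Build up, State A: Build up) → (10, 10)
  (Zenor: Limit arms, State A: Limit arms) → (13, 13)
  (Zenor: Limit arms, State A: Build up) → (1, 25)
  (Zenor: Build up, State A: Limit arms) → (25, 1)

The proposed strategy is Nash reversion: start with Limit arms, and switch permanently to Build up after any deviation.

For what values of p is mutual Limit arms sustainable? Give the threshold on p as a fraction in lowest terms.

With continuation probability p and discount β, the effective per-period discount factor is βp.
Grim-trigger IC: βp ≥ (25−13)/(25−10) = 4/5.
So p ≥ (4/5)/(7/8) = 32/35.

32/35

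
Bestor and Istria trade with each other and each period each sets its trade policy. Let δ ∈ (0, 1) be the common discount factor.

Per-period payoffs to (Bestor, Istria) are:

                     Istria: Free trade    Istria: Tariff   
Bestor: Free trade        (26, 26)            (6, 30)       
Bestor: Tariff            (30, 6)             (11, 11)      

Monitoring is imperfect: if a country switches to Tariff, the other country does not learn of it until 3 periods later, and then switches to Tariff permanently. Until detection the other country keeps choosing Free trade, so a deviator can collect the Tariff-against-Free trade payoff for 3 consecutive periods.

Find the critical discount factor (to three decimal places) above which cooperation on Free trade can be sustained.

The best deviation is to choose Tariff for all 3 undetected periods, earning 30 each, then 11 forever once detected.
Deviation value: 30(1−δ^3)/(1−δ) + 11δ^3/(1−δ); cooperation value: 26/(1−δ).
IC: 26 ≥ 30(1−δ^3) + 11δ^3 = 30 − 19δ^3.
So δ^3 ≥ 4/19, giving δ ≥ (4/19)^(1/3) ≈ 0.595.

0.595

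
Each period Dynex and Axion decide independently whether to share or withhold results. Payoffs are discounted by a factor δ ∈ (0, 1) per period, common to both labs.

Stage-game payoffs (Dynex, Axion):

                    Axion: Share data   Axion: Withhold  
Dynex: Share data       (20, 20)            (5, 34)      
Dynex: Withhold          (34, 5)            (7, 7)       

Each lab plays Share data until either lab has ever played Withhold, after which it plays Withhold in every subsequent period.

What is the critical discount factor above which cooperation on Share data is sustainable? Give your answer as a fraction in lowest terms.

Cooperation forever yields 20 each period: 20/(1−δ).
Deviating yields 34 once, then 7 forever: 34 + 7δ/(1−δ).
No profitable deviation requires 20/(1−δ) ≥ 34 + 7δ/(1−δ).
Multiplying by (1−δ): 20 ≥ 34(1−δ) + 7δ = 34 − 27δ.
So 27δ ≥ 14, i.e. δ ≥ 14/27.

14/27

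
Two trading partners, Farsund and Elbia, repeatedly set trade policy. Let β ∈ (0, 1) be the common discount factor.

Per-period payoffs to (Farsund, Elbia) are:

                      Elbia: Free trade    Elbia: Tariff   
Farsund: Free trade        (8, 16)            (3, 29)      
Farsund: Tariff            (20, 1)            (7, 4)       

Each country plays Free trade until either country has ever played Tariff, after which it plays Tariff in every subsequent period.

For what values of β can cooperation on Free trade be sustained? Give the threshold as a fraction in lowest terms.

Farsund's threshold: (20−8)/(20−7) = 12/13.
Elbia's threshold: (29−16)/(29−4) = 13/25.
12/13 > 13/25, so Farsund binds and β* = 12/13.

12/13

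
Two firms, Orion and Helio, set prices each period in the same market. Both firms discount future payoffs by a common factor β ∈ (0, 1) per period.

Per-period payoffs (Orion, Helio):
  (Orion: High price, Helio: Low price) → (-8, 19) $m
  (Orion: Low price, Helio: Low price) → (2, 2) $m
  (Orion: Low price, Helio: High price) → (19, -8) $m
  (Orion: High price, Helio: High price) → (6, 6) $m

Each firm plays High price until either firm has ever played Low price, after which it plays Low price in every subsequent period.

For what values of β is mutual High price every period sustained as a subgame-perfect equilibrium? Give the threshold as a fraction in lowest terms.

13/17

Under grim trigger the critical discount factor is (T−C)/(T−P) with T = 19, C = 6, P = 2.
β* = (19−6)/(19−2) = 13/17.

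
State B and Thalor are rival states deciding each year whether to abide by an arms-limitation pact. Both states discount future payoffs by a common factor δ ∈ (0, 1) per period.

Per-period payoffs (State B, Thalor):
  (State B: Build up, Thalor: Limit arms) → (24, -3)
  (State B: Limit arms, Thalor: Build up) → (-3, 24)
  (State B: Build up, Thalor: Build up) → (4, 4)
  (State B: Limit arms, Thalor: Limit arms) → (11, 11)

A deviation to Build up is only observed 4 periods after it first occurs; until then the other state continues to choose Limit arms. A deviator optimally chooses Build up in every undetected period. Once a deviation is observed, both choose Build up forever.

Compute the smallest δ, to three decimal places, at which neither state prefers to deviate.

0.898

Deviating for the 4 undetected periods gains 24−11 = 13 per period over cooperation, then loses 11−4 = 7 per period forever once punishment starts.
Gain: 13(1 + δ + … + δ^3); loss: 7·δ^4/(1−δ).
No profitable deviation ⇔ 13(1−δ^4) ≤ 7·δ^4, i.e. δ^4 ≥ 13/(13+7) = 13/20.
Hence δ ≥ (13/20)^(1/4) ≈ 0.898.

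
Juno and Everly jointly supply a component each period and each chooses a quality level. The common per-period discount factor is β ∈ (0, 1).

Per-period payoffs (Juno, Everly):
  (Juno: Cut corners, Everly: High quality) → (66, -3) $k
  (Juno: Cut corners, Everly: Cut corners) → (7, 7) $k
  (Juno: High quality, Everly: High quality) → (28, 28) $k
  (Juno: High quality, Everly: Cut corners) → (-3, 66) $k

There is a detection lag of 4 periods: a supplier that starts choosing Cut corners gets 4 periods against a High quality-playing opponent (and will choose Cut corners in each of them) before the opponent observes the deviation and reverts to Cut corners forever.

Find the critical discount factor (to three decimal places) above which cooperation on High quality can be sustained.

The best deviation is to choose Cut corners for all 4 undetected periods, earning 66 each, then 7 forever once detected.
Deviation value: 66(1−β^4)/(1−β) + 7β^4/(1−β); cooperation value: 28/(1−β).
IC: 28 ≥ 66(1−β^4) + 7β^4 = 66 − 59β^4.
So β^4 ≥ 38/59, giving β ≥ (38/59)^(1/4) ≈ 0.896.

0.896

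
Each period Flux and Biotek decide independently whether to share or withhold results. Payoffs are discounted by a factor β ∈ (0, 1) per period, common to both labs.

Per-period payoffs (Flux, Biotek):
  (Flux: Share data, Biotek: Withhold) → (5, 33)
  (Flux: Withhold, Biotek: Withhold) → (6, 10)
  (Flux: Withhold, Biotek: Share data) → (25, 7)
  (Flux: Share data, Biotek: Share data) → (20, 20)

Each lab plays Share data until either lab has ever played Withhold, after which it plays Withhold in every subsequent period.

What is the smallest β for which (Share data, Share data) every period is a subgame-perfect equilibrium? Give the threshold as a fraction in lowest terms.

13/23

Flux: cooperation gives 20 each period; deviation gives 25 once then 6 forever.
  20/(1−β) ≥ 25 + 6β/(1−β) ⇒ β ≥ 5/19.
Biotek: cooperation gives 20 each period; deviation gives 33 once then 10 forever.
  β ≥ 13/23.
Both must hold, so the binding constraint is Biotek's: β ≥ 13/23.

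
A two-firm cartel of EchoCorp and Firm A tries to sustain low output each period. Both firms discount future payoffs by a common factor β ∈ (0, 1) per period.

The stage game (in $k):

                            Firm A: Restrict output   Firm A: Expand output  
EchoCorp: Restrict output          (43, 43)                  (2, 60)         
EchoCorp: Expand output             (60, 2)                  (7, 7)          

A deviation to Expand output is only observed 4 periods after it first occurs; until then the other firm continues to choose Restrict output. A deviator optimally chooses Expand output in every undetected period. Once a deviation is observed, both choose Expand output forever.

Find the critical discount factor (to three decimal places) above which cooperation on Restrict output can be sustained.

0.753

A deviator earns 60 for 4 periods, then 7 forever; cooperating earns 43 forever. Multiplying the IC by (1−β):
43 ≥ 60(1−β^4) + 7β^4, so 53·β^4 ≥ 17 and β^4 ≥ 17/53.
β ≥ (17/53)^(1/4) ≈ 0.753.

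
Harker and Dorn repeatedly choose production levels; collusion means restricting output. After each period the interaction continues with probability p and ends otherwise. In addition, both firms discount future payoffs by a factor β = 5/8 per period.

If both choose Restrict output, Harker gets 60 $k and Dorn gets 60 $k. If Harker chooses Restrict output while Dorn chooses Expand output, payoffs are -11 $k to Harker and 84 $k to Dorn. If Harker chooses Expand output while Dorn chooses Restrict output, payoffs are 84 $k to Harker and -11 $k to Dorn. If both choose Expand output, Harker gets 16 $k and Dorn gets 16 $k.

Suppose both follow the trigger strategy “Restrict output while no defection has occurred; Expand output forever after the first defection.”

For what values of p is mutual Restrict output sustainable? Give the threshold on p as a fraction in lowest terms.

Expected continuation weight on next period's payoff is β·p = 5/8·p, which plays the role of the discount factor.
Cooperation requires 5/8·p ≥ (84−60)/(84−16) = 6/17, hence p ≥ 48/85.

48/85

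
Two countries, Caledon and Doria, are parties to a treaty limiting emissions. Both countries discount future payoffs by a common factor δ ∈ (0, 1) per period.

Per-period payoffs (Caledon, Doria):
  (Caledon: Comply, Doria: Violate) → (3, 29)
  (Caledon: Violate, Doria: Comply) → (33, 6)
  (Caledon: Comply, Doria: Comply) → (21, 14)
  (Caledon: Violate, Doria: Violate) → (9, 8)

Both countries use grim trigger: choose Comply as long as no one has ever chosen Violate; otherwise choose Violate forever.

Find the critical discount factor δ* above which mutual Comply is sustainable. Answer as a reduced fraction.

Caledon's threshold: (33−21)/(33−9) = 1/2.
Doria's threshold: (29−14)/(29−8) = 5/7.
1/2 < 5/7, so Doria binds and δ* = 5/7.

5/7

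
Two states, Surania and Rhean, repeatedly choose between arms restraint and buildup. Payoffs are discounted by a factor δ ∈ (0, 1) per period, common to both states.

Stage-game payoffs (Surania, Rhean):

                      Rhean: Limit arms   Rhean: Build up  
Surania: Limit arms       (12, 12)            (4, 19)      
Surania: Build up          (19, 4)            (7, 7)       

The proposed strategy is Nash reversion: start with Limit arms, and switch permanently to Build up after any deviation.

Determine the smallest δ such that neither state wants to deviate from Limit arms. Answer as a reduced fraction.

7/12

One-period gain from deviating is 19 − 12 = 7. The loss is 12 − 7 = 5 in every subsequent period, with present value 5·δ/(1−δ).
Deviation is unprofitable when 5·δ/(1−δ) ≥ 7, i.e. δ/(1−δ) ≥ 7/5.
Equivalently δ ≥ 7/(7+5) = 7/12.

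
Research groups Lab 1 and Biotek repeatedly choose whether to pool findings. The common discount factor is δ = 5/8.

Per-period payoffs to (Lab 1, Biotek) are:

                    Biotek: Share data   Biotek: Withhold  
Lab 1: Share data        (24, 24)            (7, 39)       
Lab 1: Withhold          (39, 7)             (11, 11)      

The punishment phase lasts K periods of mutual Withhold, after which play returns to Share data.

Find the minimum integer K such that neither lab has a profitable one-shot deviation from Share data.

No profitable deviation requires (24−11)(δ+…+δ^K) ≥ 39−24, i.e. δ+…+δ^K ≥ 15/13 ≈ 1.1538.
With δ = 5/8, the partial sums are K=1: 0.6250, K=2: 1.0156, K=3: 1.2598.
K = 3 is the first length at which the sum reaches 1.1538.

3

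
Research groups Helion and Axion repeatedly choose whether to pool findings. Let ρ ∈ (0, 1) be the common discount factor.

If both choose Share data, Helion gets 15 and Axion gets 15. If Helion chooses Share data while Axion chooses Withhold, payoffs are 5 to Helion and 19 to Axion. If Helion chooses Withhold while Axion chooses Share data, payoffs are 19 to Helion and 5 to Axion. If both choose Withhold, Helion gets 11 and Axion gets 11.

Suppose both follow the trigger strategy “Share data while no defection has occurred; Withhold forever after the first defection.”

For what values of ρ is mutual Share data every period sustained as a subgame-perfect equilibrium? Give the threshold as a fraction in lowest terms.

One-period gain from deviating is 19 − 15 = 4. The loss is 15 − 11 = 4 in every subsequent period, with present value 4·ρ/(1−ρ).
Deviation is unprofitable when 4·ρ/(1−ρ) ≥ 4, i.e. ρ/(1−ρ) ≥ 1.
Equivalently ρ ≥ 4/(4+4) = 1/2.

1/2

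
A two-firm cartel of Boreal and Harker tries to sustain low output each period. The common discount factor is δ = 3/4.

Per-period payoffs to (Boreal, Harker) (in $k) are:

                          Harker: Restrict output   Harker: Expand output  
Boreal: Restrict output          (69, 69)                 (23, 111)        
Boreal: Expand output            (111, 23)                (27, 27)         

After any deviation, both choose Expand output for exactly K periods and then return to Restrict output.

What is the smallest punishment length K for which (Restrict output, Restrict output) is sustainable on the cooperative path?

2

IC: δ(1−δ^K)/(1−δ) ≥ (111−69)/(69−27) = 1.
With δ = 3/4: need 1 − δ^K ≥ 1·(1−3/4)/(3/4), i.e. δ^K ≤ 0.6667.
Since (3/4)^1 = 0.7500 and (3/4)^2 = 0.5625, the smallest such K is 2.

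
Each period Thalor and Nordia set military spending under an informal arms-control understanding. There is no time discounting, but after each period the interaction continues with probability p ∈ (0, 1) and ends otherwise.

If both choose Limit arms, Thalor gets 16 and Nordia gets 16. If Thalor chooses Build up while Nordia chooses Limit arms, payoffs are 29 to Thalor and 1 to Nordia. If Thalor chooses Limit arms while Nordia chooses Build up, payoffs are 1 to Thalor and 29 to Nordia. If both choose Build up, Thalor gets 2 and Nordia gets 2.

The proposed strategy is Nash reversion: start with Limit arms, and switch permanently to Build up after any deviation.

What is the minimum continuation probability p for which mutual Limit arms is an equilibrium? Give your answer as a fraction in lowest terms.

13/27

Expected cooperation value is 16 + p·16 + p²·16 + … = 16/(1−p); deviation gives 29 + p·2/(1−p).
16 ≥ 29(1−p) + 2p ⇒ 27p ≥ 13 ⇒ p ≥ 13/27.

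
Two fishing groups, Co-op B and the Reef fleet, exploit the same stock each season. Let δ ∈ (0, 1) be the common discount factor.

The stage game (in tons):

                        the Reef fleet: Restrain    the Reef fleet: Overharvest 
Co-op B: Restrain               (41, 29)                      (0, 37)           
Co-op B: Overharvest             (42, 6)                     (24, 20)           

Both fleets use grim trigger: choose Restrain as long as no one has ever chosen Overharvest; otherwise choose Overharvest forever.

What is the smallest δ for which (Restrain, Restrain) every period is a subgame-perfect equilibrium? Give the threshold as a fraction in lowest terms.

Co-op B: cooperation gives 41 each period; deviation gives 42 once then 24 forever.
  41/(1−δ) ≥ 42 + 24δ/(1−δ) ⇒ δ ≥ 1/18.
the Reef fleet: cooperation gives 29 each period; deviation gives 37 once then 20 forever.
  δ ≥ 8/17.
Both must hold, so the binding constraint is the Reef fleet's: δ ≥ 8/17.

8/17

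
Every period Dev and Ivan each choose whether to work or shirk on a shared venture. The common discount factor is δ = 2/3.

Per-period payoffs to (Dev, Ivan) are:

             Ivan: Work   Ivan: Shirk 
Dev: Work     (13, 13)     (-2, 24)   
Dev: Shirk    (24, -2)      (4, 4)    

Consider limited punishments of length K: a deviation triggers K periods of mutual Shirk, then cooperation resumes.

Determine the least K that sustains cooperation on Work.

3

Need Σ_{k=1}^{K} δ^k ≥ (24−13)/(13−4) = 1.2222 at δ = 2/3.
At K = 2 the sum is 1.1111 < 1.2222; at K = 3 it is 1.4074 ≥ 1.2222.
So the minimum punishment length is K = 3.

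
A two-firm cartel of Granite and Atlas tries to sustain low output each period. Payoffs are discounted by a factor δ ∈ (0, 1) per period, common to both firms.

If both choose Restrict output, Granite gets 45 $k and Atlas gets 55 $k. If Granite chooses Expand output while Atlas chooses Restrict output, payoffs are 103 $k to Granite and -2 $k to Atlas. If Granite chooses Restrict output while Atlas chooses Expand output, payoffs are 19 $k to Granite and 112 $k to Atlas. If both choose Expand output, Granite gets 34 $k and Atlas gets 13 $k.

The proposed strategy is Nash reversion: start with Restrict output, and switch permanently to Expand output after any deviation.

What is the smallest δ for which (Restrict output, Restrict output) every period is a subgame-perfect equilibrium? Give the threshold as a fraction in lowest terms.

For Granite: deviation gain 103−45 = 58, per-period punishment loss 45−34 = 11. IC gives δ ≥ 58/69.
For Atlas: gain 57, loss 42 per period, so δ ≥ 57/99 = 19/33.
The tighter constraint is Granite's, so cooperation needs δ ≥ 58/69.

58/69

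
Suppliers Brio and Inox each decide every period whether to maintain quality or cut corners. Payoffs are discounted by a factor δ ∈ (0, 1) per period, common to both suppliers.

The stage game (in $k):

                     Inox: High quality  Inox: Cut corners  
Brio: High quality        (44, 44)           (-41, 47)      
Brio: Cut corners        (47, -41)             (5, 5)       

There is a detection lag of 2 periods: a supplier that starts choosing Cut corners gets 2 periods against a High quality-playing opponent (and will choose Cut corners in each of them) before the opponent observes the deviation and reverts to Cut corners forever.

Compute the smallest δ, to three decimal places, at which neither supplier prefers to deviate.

0.267

A deviator earns 47 for 2 periods, then 5 forever; cooperating earns 44 forever. Multiplying the IC by (1−δ):
44 ≥ 47(1−δ^2) + 5δ^2, so 42·δ^2 ≥ 3 and δ^2 ≥ 1/14.
δ ≥ (1/14)^(1/2) ≈ 0.267.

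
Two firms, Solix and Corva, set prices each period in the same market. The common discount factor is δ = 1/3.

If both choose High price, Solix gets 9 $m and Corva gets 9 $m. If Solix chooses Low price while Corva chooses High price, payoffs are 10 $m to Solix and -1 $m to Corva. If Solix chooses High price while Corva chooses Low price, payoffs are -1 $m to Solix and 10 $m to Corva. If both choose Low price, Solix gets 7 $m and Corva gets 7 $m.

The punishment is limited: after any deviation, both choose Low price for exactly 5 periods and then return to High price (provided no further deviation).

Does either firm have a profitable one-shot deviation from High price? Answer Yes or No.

Yes

A one-shot deviation gives 10 now, then 7 for 5 periods, then back to 9.
Gain from deviating: (10−9) today; loss: (9−7) in each of the next 5 periods.
No-deviation condition: (9−7)(δ+…+δ^5) ≥ 10−9, i.e. δ+…+δ^5 ≥ 1/2.
At δ = 1/3: δ+…+δ^5 = 0.4979 < 0.5000.
So cooperation is not sustainable.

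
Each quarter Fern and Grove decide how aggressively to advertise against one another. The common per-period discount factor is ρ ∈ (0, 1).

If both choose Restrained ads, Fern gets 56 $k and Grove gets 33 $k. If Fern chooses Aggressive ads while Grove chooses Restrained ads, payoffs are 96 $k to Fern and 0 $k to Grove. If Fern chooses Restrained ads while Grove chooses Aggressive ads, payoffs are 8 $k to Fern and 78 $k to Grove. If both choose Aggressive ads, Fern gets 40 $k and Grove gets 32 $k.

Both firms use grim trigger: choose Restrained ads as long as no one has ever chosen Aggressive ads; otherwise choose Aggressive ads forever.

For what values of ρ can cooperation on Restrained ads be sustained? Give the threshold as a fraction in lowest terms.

45/46

Fern's threshold: (96−56)/(96−40) = 5/7.
Grove's threshold: (78−33)/(78−32) = 45/46.
5/7 < 45/46, so Grove binds and ρ* = 45/46.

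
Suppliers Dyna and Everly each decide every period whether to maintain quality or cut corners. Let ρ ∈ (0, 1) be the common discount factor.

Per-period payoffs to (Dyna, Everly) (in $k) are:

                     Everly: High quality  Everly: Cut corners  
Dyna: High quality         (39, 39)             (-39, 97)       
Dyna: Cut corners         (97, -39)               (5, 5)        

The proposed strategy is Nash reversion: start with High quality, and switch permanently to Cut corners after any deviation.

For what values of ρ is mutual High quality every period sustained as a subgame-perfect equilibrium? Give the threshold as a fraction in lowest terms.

29/46

One-period gain from deviating is 97 − 39 = 58. The loss is 39 − 5 = 34 in every subsequent period, with present value 34·ρ/(1−ρ).
Deviation is unprofitable when 34·ρ/(1−ρ) ≥ 58, i.e. ρ/(1−ρ) ≥ 29/17.
Equivalently ρ ≥ 58/(58+34) = 29/46.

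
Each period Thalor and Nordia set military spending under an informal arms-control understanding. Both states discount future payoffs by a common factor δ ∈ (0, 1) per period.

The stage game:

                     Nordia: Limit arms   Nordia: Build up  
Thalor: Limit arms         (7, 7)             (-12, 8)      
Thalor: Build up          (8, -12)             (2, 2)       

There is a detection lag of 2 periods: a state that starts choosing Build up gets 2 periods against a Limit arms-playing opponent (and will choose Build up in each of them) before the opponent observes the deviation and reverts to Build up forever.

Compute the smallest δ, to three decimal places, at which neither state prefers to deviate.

The best deviation is to choose Build up for all 2 undetected periods, earning 8 each, then 2 forever once detected.
Deviation value: 8(1−δ^2)/(1−δ) + 2δ^2/(1−δ); cooperation value: 7/(1−δ).
IC: 7 ≥ 8(1−δ^2) + 2δ^2 = 8 − 6δ^2.
So δ^2 ≥ 1/6, giving δ ≥ (1/6)^(1/2) ≈ 0.408.

0.408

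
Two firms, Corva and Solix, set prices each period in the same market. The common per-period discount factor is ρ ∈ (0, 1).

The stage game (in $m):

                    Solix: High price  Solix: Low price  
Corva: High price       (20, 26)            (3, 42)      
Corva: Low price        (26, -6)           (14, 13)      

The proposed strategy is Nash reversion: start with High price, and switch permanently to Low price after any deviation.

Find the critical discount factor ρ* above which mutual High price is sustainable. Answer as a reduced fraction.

Corva: cooperation gives 20 each period; deviation gives 26 once then 14 forever.
  20/(1−ρ) ≥ 26 + 14ρ/(1−ρ) ⇒ ρ ≥ 6/12 = 1/2.
Solix: cooperation gives 26 each period; deviation gives 42 once then 13 forever.
  ρ ≥ 16/29.
Both must hold, so the binding constraint is Solix's: ρ ≥ 16/29.

16/29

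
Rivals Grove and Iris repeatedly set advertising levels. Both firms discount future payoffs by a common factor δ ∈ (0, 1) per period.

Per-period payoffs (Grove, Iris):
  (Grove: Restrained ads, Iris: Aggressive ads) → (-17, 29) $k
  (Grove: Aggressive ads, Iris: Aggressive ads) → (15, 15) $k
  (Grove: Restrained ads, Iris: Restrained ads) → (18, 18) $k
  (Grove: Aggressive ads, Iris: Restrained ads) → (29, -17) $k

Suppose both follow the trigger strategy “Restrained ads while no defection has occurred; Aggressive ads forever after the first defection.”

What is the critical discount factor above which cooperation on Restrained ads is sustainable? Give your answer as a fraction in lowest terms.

11/14

One-period gain from deviating is 29 − 18 = 11. The loss is 18 − 15 = 3 in every subsequent period, with present value 3·δ/(1−δ).
Deviation is unprofitable when 3·δ/(1−δ) ≥ 11, i.e. δ/(1−δ) ≥ 11/3.
Equivalently δ ≥ 11/(11+3) = 11/14.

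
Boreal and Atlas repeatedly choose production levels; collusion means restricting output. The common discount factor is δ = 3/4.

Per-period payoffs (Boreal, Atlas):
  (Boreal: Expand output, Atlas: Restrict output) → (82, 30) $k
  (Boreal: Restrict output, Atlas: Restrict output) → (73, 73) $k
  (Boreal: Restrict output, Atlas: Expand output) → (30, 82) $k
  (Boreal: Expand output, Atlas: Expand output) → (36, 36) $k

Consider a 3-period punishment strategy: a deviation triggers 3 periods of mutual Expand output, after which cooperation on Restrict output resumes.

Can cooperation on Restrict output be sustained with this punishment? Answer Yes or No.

Yes

Comparing payoff streams over the 4 periods until play realigns: cooperate → 73(1+δ+…+δ^3); deviate → 82 + 36(δ+…+δ^3).
Cooperation is sustained iff (73−36)(δ+…+δ^3) ≥ 82−73.
δ+…+δ^3 = 3/4·(1−(3/4)^3)/(1−3/4) = 1.7344, and (82−73)/(73−36) = 0.2432.
1.7344 ≥ 0.2432, so cooperation is sustainable.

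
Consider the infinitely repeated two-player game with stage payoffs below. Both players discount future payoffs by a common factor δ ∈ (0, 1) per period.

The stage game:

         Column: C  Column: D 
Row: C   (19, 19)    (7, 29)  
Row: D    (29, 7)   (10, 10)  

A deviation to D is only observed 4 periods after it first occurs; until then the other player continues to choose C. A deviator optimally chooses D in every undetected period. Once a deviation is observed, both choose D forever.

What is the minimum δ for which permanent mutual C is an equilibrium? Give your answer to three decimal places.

0.852

The best deviation is to choose D for all 4 undetected periods, earning 29 each, then 10 forever once detected.
Deviation value: 29(1−δ^4)/(1−δ) + 10δ^4/(1−δ); cooperation value: 19/(1−δ).
IC: 19 ≥ 29(1−δ^4) + 10δ^4 = 29 − 19δ^4.
So δ^4 ≥ 10/19, giving δ ≥ (10/19)^(1/4) ≈ 0.852.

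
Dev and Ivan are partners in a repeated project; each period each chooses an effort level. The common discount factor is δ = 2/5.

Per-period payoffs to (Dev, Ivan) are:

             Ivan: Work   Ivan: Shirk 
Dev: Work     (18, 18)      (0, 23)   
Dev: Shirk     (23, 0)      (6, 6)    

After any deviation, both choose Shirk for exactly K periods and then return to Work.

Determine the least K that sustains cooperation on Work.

2

IC: δ(1−δ^K)/(1−δ) ≥ (23−18)/(18−6) = 5/12.
With δ = 2/5: need 1 − δ^K ≥ 5/12·(1−2/5)/(2/5), i.e. δ^K ≤ 0.3750.
Since (2/5)^1 = 0.4000 and (2/5)^2 = 0.1600, the smallest such K is 2.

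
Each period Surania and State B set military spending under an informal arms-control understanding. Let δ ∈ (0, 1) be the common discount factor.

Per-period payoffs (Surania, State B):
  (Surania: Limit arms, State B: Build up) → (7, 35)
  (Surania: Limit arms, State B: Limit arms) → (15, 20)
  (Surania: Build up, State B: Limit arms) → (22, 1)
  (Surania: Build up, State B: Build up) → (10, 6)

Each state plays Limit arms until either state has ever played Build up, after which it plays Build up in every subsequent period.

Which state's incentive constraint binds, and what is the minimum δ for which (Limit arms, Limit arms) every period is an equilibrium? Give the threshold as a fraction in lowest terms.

Surania; δ ≥ 7/12

For Surania: deviation gain 22−15 = 7, per-period punishment loss 15−10 = 5. IC gives δ ≥ 7/12.
For State B: gain 15, loss 14 per period, so δ ≥ 15/29.
The tighter constraint is Surania's, so cooperation needs δ ≥ 7/12.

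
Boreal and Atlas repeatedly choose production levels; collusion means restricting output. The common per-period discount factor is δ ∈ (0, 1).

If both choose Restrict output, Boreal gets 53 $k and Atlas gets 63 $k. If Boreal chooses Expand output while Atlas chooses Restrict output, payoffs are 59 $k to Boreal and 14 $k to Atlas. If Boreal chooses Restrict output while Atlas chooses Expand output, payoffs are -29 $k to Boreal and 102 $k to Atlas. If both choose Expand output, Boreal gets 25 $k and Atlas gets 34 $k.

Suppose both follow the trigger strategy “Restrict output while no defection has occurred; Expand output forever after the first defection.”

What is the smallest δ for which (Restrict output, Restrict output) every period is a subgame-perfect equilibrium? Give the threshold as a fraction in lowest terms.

39/68

For Boreal: deviation gain 59−53 = 6, per-period punishment loss 53−25 = 28. IC gives δ ≥ 6/34 = 3/17.
For Atlas: gain 39, loss 29 per period, so δ ≥ 39/68.
The tighter constraint is Atlas's, so cooperation needs δ ≥ 39/68.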